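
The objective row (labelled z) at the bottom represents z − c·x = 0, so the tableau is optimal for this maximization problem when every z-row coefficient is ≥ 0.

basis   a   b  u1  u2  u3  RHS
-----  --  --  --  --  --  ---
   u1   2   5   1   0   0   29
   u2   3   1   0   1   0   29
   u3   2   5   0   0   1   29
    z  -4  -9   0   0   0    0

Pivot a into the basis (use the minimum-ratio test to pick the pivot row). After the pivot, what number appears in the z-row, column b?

Ratio test on column a — row 1: 29/2 = 29/2; row 2: 29/3 = 29/3; row 3: 29/2 = 29/2. Minimum is 29/3 at row 2 (u2 leaves); pivot element 3.
Divide row 2 by 3; eliminate column a from the other rows.
z-row update in column b: -9 − (-4)·(1/3) = -23/3.

-23/3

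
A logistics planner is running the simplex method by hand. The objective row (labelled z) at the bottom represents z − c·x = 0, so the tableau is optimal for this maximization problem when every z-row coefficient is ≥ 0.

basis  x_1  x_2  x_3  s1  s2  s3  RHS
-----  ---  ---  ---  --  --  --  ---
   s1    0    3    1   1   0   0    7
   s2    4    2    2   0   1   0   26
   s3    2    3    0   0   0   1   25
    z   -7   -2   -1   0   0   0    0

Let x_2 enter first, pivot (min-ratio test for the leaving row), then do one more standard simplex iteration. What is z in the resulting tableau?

Ratio test on column x_2 — row 1: 7/3 = 7/3; row 2: 26/2 = 13; row 3: 25/3 = 25/3. Minimum is 7/3 at row 1 (s1 leaves); pivot element 3.
Pivot on row 1; the z-row RHS becomes 0 − (-2)·(7/3) = 14/3.
Next entering variable (most negative z-row entry -7): x_1.
Ratio test on column x_1 — row 1: entry 0 ≤ 0; row 2: (64/3)/4 = 16/3; row 3: 18/2 = 9. Minimum is 16/3 at row 2 (s2 leaves); pivot element 4.
After the second pivot the z-row RHS is 14/3 − (-7)·(16/3) = 42.

42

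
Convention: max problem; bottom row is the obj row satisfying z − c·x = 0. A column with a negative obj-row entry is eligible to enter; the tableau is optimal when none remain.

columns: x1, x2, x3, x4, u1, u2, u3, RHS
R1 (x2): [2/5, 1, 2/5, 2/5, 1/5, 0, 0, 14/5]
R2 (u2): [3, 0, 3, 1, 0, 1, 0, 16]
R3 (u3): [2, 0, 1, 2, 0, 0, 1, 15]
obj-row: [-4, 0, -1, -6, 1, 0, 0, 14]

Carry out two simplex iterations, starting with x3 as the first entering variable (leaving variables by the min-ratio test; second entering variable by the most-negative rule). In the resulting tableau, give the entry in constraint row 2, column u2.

1/2

Ratio test on column x3 — row 1: (14/5)/(2/5) = 7; row 2: 16/3 = 16/3; row 3: 15/1 = 15. Minimum is 16/3 at row 2 (u2 leaves); pivot element 3.
Divide row 2 by 3; eliminate column x3 from the other rows.
Second iteration: most negative obj-row entry is -17/3 in column x4, so x4 enters.
Ratio test on column x4 — row 1: (2/3)/(4/15) = 5/2; row 2: (16/3)/(1/3) = 16; row 3: (29/3)/(5/3) = 29/5. Minimum is 5/2 at row 1 (x2 leaves); pivot element 4/15.
Divide row 1 by 4/15; eliminate column x4 from the other rows.
After both pivots, the entry at constraint row 2, column u2 is 1/2.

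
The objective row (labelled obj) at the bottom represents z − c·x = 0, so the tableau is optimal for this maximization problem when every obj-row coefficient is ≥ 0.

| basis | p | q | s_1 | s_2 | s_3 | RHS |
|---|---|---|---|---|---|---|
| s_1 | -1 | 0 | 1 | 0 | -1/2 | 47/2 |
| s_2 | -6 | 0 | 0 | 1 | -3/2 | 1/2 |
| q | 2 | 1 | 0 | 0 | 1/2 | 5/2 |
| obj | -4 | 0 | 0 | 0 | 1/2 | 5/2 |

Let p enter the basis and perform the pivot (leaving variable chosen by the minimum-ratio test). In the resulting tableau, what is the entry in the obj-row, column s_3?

3/2

Ratio test on column p — row 1: entry -1 ≤ 0; row 2: entry -6 ≤ 0; row 3: (5/2)/2 = 5/4. Minimum is 5/4 at row 3 (q leaves); pivot element 2.
Divide row 3 by 2; eliminate column p from the other rows.
obj-row update in column s_3: 1/2 − (-4)·(1/4) = 3/2.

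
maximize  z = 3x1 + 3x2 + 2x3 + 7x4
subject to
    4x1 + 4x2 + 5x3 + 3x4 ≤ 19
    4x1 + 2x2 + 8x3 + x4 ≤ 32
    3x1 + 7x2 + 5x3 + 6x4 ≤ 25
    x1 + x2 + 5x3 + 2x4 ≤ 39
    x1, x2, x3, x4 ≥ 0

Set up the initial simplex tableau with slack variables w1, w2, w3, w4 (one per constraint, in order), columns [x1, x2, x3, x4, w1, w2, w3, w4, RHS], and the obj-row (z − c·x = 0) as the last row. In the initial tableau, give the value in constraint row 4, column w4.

Slack w4 belongs to constraint 4; its column is the unit vector e_4, so the entry in row 4 is 1.

1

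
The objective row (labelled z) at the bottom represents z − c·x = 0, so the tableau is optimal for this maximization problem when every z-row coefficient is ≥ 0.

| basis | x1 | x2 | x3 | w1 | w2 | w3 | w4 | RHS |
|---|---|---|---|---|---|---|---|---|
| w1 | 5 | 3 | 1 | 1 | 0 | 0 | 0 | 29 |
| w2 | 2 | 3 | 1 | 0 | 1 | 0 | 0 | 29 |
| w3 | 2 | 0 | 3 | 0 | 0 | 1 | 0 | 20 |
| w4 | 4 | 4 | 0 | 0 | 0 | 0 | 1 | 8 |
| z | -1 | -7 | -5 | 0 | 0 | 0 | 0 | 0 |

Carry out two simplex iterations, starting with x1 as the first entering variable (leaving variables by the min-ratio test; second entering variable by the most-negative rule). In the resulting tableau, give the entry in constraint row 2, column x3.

1

Ratio test on column x1 — row 1: 29/5 = 29/5; row 2: 29/2 = 29/2; row 3: 20/2 = 10; row 4: 8/4 = 2. Minimum is 2 at row 4 (w4 leaves); pivot element 4.
Divide row 4 by 4; eliminate column x1 from the other rows.
Second iteration: most negative z-row entry is -6 in column x2, so x2 enters.
Ratio test on column x2 — row 1: entry -2 ≤ 0; row 2: 25/1 = 25; row 3: entry -2 ≤ 0; row 4: 2/1 = 2. Minimum is 2 at row 4 (x1 leaves); pivot element 1.
Divide row 4 by 1; eliminate column x2 from the other rows.
After both pivots, the entry at constraint row 2, column x3 is 1.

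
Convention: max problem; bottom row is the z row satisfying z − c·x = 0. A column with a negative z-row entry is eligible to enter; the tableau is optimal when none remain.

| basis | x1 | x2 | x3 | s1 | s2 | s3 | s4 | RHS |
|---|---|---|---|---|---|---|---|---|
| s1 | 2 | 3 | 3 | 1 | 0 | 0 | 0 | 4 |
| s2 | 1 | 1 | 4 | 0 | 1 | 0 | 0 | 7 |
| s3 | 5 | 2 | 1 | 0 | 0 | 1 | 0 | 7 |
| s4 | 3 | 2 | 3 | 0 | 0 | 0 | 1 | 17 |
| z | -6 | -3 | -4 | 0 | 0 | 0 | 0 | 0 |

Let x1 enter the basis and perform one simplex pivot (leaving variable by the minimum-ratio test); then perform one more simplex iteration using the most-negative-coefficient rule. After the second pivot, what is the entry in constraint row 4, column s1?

-12/13

Ratio test on column x1 — row 1: 4/2 = 2; row 2: 7/1 = 7; row 3: 7/5 = 7/5; row 4: 17/3 = 17/3. Minimum is 7/5 at row 3 (s3 leaves); pivot element 5.
Divide row 3 by 5; eliminate column x1 from the other rows.
Second iteration: most negative z-row entry is -14/5 in column x3, so x3 enters.
Ratio test on column x3 — row 1: (6/5)/(13/5) = 6/13; row 2: (28/5)/(19/5) = 28/19; row 3: (7/5)/(1/5) = 7; row 4: (64/5)/(12/5) = 16/3. Minimum is 6/13 at row 1 (s1 leaves); pivot element 13/5.
Divide row 1 by 13/5; eliminate column x3 from the other rows.
After both pivots, the entry at constraint row 4, column s1 is -12/13.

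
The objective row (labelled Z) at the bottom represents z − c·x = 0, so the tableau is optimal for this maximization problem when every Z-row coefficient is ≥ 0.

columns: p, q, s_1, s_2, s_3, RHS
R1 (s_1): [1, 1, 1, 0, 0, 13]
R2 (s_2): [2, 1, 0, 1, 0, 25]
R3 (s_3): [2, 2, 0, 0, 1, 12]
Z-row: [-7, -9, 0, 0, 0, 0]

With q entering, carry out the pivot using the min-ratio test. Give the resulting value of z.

54

Ratio test on column q — row 1: 13/1 = 13; row 2: 25/1 = 25; row 3: 12/2 = 6. Minimum is 6 at row 3 (s_3 leaves); pivot element 2.
Pivot on row 3; the Z-row RHS becomes 0 − (-9)·6 = 54.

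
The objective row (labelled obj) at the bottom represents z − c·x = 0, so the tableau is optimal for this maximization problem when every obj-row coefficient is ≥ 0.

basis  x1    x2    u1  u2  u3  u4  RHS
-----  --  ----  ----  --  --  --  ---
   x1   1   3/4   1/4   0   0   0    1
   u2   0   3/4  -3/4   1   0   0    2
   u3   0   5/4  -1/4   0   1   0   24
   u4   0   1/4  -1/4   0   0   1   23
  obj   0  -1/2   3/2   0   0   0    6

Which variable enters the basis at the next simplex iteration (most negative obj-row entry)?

Negative obj-row entries: x2: -1/2.
The most negative is -1/2 in column x2, so x2 enters.

x2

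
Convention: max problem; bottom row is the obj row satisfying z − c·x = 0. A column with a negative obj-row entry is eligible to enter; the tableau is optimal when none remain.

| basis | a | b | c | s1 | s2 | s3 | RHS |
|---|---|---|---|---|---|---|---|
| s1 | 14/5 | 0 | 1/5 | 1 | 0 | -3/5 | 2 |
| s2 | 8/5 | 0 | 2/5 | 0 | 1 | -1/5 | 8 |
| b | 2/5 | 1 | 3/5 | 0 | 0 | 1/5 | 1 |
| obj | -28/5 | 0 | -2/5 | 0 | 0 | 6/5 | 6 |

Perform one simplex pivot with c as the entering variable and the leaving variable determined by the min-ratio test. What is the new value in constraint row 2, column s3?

-1/3

Ratio test on column c — row 1: 2/(1/5) = 10; row 2: 8/(2/5) = 20; row 3: 1/(3/5) = 5/3. Minimum is 5/3 at row 3 (b leaves); pivot element 3/5.
Divide row 3 by 3/5; eliminate column c from the other rows.
Row 2 update in column s3: -1/5 − (2/5)·(1/3) = -1/3.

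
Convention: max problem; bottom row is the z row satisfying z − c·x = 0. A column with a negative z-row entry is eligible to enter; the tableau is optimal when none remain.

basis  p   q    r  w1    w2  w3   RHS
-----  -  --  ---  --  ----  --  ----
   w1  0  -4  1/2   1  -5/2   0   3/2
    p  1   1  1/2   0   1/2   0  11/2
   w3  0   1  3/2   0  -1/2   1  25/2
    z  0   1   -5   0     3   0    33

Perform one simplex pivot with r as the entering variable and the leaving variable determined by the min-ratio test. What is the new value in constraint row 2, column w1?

Ratio test on column r — row 1: (3/2)/(1/2) = 3; row 2: (11/2)/(1/2) = 11; row 3: (25/2)/(3/2) = 25/3. Minimum is 3 at row 1 (w1 leaves); pivot element 1/2.
Divide row 1 by 1/2; eliminate column r from the other rows.
Row 2 update in column w1: 0 − (1/2)·2 = -1.

-1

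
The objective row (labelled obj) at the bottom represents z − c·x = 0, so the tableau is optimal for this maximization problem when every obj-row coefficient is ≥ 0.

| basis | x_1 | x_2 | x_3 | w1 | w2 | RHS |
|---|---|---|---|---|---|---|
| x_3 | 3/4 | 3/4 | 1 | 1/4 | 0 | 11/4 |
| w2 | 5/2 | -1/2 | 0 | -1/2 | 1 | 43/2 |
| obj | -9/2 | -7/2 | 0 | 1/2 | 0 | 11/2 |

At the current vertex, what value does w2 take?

w2 is basic (row 2); its value is the RHS of that row, 43/2.

43/2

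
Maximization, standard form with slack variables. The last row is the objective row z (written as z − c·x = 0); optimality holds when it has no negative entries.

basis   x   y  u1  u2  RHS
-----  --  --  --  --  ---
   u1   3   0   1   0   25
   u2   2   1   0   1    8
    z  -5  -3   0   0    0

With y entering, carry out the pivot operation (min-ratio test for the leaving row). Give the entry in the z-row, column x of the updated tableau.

Ratio test on column y — row 1: entry 0 ≤ 0; row 2: 8/1 = 8. Minimum is 8 at row 2 (u2 leaves); pivot element 1.
Divide row 2 by 1; eliminate column y from the other rows.
z-row update in column x: -5 − (-3)·2 = 1.

1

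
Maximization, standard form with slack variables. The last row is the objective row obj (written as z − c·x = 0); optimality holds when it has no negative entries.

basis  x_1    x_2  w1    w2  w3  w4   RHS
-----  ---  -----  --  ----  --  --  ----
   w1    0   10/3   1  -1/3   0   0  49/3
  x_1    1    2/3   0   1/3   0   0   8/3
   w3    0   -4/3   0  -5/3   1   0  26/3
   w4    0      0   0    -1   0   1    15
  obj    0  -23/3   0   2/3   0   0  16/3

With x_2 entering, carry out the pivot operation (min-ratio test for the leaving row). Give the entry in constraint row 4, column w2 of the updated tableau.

Ratio test on column x_2 — row 1: (49/3)/(10/3) = 49/10; row 2: (8/3)/(2/3) = 4; row 3: entry -4/3 ≤ 0; row 4: entry 0 ≤ 0. Minimum is 4 at row 2 (x_1 leaves); pivot element 2/3.
Divide row 2 by 2/3; eliminate column x_2 from the other rows.
Row 4 update in column w2: -1 − 0·(1/2) = -1.

-1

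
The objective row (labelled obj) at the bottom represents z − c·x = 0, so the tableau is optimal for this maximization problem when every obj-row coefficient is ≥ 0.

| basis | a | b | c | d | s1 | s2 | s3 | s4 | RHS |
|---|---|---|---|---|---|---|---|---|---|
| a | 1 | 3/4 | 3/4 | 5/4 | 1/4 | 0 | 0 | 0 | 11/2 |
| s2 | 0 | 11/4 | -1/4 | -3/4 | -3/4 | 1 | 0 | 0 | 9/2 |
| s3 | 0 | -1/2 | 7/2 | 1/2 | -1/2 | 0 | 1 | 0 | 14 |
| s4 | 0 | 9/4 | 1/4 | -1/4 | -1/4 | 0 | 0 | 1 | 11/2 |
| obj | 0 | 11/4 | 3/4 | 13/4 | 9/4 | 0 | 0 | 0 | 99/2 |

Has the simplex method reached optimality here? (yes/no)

yes

Every obj-row coefficient is ≥ 0, so the tableau is optimal.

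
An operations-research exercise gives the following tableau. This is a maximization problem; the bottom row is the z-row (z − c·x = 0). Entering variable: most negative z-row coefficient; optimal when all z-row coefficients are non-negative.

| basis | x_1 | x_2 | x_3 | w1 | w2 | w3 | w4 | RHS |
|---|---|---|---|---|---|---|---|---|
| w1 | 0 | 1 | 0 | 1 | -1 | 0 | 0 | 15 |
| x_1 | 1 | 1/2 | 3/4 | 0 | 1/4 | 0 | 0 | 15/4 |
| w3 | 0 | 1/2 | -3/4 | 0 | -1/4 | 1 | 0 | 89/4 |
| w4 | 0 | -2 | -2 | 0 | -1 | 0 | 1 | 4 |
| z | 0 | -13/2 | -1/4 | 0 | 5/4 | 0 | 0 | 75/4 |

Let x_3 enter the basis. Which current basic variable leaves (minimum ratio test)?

Column x_3 entries and ratios — w1: 0 ≤ 0, skip; x_1: (15/4)/(3/4) = 5; w3: -3/4 ≤ 0, skip; w4: -2 ≤ 0, skip.
Smallest ratio is 5 in the row of x_1, so x_1 leaves.

x_1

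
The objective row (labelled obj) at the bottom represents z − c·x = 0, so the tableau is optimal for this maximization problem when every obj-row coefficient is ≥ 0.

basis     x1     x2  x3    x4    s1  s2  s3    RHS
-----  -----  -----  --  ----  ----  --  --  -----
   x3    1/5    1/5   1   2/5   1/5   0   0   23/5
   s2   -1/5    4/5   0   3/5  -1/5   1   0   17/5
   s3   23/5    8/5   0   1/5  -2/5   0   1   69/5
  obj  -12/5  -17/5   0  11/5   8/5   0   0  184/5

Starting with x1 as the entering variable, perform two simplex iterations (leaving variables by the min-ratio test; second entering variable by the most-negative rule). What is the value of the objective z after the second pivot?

279/5

Ratio test on column x1 — row 1: (23/5)/(1/5) = 23; row 2: entry -1/5 ≤ 0; row 3: (69/5)/(23/5) = 3. Minimum is 3 at row 3 (s3 leaves); pivot element 23/5.
Pivot on row 3; the obj-row RHS becomes 184/5 − (-12/5)·3 = 44.
Next entering variable (most negative obj-row entry -59/23): x2.
Ratio test on column x2 — row 1: 4/(3/23) = 92/3; row 2: 4/(20/23) = 23/5; row 3: 3/(8/23) = 69/8. Minimum is 23/5 at row 2 (s2 leaves); pivot element 20/23.
After the second pivot the obj-row RHS is 44 − (-59/23)·(23/5) = 279/5.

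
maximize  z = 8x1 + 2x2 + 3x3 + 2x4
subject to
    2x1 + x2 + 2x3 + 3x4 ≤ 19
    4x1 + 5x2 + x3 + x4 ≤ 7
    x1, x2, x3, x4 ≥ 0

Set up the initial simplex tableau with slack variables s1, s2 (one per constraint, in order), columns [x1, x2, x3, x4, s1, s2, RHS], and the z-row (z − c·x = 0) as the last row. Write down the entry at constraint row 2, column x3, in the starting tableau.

Constraint 2 has coefficient 1 on x3.

1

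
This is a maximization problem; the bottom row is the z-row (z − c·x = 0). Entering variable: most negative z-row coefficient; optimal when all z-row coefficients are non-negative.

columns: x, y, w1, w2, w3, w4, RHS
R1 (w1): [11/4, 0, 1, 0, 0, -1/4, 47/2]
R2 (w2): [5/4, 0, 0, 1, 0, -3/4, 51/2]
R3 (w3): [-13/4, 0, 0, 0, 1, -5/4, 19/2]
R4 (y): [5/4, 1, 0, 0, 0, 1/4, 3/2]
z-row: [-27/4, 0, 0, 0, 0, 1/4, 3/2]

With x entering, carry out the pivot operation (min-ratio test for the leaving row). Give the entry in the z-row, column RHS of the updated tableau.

Ratio test on column x — row 1: (47/2)/(11/4) = 94/11; row 2: (51/2)/(5/4) = 102/5; row 3: entry -13/4 ≤ 0; row 4: (3/2)/(5/4) = 6/5. Minimum is 6/5 at row 4 (y leaves); pivot element 5/4.
Divide row 4 by 5/4; eliminate column x from the other rows.
z-row update in column RHS: 3/2 − (-27/4)·(6/5) = 48/5.

48/5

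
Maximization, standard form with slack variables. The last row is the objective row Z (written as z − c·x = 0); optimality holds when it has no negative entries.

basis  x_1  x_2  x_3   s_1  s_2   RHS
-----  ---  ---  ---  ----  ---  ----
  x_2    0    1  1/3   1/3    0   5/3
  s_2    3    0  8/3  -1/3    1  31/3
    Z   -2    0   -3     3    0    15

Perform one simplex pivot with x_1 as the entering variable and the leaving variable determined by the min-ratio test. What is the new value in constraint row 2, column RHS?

Ratio test on column x_1 — row 1: entry 0 ≤ 0; row 2: (31/3)/3 = 31/9. Minimum is 31/9 at row 2 (s_2 leaves); pivot element 3.
Divide row 2 by 3; eliminate column x_1 from the other rows.
In the new row 2, the RHS entry is the old entry divided by the pivot: (31/3)/3 = 31/9.

31/9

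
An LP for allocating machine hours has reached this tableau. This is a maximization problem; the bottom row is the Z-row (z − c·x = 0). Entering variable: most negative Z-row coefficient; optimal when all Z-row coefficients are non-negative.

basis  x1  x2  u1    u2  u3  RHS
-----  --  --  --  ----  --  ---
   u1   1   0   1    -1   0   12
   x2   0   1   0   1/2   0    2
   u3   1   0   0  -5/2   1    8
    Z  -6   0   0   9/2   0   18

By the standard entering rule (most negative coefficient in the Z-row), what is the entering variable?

x1

Negative Z-row entries: x1: -6.
The most negative is -6 in column x1, so x1 enters.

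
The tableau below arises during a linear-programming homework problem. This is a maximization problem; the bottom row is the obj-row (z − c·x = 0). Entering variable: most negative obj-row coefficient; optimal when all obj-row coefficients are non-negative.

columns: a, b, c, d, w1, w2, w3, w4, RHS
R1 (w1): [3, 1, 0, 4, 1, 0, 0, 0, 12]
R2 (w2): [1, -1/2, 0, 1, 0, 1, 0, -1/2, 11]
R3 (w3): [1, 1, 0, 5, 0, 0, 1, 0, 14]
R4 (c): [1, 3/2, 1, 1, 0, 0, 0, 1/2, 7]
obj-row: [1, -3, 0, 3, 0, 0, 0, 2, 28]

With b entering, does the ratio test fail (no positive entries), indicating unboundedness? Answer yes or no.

Column b has positive entries in row(s) 1, 3, 4, so the ratio test bounds it — not unbounded.

no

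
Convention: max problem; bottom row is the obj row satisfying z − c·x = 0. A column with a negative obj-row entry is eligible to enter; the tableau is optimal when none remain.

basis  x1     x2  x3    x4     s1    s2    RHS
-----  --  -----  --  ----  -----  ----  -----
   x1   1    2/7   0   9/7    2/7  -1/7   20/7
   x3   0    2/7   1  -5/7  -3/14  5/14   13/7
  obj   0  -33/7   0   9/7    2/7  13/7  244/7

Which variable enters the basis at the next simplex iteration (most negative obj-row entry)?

Negative obj-row entries: x2: -33/7.
The most negative is -33/7 in column x2, so x2 enters.

x2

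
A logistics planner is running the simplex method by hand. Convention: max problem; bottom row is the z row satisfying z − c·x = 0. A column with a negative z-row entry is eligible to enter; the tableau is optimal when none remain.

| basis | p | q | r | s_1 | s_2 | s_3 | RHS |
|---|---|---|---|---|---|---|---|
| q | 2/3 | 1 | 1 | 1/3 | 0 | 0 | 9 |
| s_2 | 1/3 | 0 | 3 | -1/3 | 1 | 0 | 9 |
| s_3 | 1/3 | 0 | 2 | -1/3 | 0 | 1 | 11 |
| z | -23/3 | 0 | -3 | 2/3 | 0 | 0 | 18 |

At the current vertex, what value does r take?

r is not in the basis, so in the current basic feasible solution r = 0.

0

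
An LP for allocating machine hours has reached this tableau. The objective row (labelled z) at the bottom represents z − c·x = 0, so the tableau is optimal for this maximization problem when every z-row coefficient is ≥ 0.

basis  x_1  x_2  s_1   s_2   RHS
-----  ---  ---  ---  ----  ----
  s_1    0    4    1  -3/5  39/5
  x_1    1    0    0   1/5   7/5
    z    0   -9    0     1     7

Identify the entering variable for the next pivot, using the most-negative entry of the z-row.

x_2

Negative z-row entries: x_2: -9.
The most negative is -9 in column x_2, so x_2 enters.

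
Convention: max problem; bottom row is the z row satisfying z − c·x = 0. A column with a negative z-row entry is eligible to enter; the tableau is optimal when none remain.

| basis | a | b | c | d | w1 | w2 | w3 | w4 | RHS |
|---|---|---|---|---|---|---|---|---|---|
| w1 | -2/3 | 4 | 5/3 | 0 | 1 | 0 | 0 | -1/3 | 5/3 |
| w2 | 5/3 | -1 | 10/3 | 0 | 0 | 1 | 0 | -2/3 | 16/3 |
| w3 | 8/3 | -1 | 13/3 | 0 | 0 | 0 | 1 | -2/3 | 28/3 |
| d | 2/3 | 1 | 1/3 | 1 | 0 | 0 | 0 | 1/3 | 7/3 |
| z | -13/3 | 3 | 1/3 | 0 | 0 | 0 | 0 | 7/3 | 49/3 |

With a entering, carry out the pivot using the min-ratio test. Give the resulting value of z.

Ratio test on column a — row 1: entry -2/3 ≤ 0; row 2: (16/3)/(5/3) = 16/5; row 3: (28/3)/(8/3) = 7/2; row 4: (7/3)/(2/3) = 7/2. Minimum is 16/5 at row 2 (w2 leaves); pivot element 5/3.
Pivot on row 2; the z-row RHS becomes 49/3 − (-13/3)·(16/5) = 151/5.

151/5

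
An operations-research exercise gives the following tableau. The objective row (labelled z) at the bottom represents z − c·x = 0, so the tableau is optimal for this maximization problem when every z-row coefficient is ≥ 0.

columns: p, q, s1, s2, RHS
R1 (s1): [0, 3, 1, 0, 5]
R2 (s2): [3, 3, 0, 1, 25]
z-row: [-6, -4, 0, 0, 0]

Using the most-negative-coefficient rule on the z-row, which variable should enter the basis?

p

Negative z-row entries: p: -6, q: -4.
The most negative is -6 in column p, so p enters.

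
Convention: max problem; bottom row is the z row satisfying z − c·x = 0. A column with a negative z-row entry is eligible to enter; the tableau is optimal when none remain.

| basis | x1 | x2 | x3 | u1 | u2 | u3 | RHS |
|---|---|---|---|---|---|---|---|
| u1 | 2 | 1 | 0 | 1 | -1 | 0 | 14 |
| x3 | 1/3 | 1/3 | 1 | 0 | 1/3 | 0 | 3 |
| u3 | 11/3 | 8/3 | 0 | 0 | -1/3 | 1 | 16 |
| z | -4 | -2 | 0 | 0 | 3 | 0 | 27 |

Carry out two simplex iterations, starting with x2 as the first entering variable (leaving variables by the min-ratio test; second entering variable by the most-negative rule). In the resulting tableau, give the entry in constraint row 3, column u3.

Ratio test on column x2 — row 1: 14/1 = 14; row 2: 3/(1/3) = 9; row 3: 16/(8/3) = 6. Minimum is 6 at row 3 (u3 leaves); pivot element 8/3.
Divide row 3 by 8/3; eliminate column x2 from the other rows.
Second iteration: most negative z-row entry is -5/4 in column x1, so x1 enters.
Ratio test on column x1 — row 1: 8/(5/8) = 64/5; row 2: entry -1/8 ≤ 0; row 3: 6/(11/8) = 48/11. Minimum is 48/11 at row 3 (x2 leaves); pivot element 11/8.
Divide row 3 by 11/8; eliminate column x1 from the other rows.
After both pivots, the entry at constraint row 3, column u3 is 3/11.

3/11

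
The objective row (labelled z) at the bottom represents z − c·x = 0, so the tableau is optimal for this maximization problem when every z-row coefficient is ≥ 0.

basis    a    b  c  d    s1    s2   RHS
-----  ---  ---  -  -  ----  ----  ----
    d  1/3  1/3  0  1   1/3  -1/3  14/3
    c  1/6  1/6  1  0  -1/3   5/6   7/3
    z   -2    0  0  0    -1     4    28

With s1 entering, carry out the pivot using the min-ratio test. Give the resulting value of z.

42

Ratio test on column s1 — row 1: (14/3)/(1/3) = 14; row 2: entry -1/3 ≤ 0. Minimum is 14 at row 1 (d leaves); pivot element 1/3.
Pivot on row 1; the z-row RHS becomes 28 − (-1)·14 = 42.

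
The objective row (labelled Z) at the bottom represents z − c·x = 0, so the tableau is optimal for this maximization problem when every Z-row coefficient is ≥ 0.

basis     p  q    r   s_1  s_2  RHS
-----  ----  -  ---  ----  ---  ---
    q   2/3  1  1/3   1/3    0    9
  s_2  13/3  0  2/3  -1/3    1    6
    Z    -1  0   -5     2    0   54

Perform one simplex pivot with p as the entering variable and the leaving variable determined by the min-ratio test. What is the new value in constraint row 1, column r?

Ratio test on column p — row 1: 9/(2/3) = 27/2; row 2: 6/(13/3) = 18/13. Minimum is 18/13 at row 2 (s_2 leaves); pivot element 13/3.
Divide row 2 by 13/3; eliminate column p from the other rows.
Row 1 update in column r: 1/3 − (2/3)·(2/13) = 3/13.

3/13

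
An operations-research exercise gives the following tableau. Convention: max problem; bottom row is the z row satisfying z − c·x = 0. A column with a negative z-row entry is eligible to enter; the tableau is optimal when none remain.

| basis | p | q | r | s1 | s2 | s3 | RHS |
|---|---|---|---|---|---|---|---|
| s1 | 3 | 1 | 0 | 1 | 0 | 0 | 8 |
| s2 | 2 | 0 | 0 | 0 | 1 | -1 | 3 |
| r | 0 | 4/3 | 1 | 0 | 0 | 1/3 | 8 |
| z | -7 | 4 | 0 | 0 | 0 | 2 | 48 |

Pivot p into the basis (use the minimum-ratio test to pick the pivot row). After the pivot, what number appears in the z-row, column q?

Ratio test on column p — row 1: 8/3 = 8/3; row 2: 3/2 = 3/2; row 3: entry 0 ≤ 0. Minimum is 3/2 at row 2 (s2 leaves); pivot element 2.
Divide row 2 by 2; eliminate column p from the other rows.
z-row update in column q: 4 − (-7)·0 = 4.

4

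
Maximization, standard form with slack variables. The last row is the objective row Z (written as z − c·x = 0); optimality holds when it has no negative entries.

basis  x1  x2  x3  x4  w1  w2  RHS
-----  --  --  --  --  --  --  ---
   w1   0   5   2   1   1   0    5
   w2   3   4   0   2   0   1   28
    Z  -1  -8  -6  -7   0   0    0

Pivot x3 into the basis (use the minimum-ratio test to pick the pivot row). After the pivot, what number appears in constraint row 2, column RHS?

Ratio test on column x3 — row 1: 5/2 = 5/2; row 2: entry 0 ≤ 0. Minimum is 5/2 at row 1 (w1 leaves); pivot element 2.
Divide row 1 by 2; eliminate column x3 from the other rows.
Row 2 update in column RHS: 28 − 0·(5/2) = 28.

28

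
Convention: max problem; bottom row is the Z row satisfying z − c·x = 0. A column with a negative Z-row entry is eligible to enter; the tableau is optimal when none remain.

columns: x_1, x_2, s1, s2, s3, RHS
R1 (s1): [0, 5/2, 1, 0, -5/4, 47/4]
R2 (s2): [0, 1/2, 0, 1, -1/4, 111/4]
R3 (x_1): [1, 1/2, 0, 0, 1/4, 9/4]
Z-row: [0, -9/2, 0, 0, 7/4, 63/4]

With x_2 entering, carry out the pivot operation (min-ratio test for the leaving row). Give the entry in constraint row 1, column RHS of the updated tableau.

1/2

Ratio test on column x_2 — row 1: (47/4)/(5/2) = 47/10; row 2: (111/4)/(1/2) = 111/2; row 3: (9/4)/(1/2) = 9/2. Minimum is 9/2 at row 3 (x_1 leaves); pivot element 1/2.
Divide row 3 by 1/2; eliminate column x_2 from the other rows.
Row 1 update in column RHS: 47/4 − (5/2)·(9/2) = 1/2.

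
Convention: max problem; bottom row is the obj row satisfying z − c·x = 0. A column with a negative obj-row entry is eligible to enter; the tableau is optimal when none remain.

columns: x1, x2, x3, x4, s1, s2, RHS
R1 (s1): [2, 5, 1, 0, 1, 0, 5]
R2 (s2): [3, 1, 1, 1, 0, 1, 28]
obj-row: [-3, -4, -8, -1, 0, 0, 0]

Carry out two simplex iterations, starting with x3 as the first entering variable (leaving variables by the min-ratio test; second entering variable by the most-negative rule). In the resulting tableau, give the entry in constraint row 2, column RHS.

Ratio test on column x3 — row 1: 5/1 = 5; row 2: 28/1 = 28. Minimum is 5 at row 1 (s1 leaves); pivot element 1.
Divide row 1 by 1; eliminate column x3 from the other rows.
Second iteration: most negative obj-row entry is -1 in column x4, so x4 enters.
Ratio test on column x4 — row 1: entry 0 ≤ 0; row 2: 23/1 = 23. Minimum is 23 at row 2 (s2 leaves); pivot element 1.
Divide row 2 by 1; eliminate column x4 from the other rows.
After both pivots, the entry at constraint row 2, column RHS is 23.

23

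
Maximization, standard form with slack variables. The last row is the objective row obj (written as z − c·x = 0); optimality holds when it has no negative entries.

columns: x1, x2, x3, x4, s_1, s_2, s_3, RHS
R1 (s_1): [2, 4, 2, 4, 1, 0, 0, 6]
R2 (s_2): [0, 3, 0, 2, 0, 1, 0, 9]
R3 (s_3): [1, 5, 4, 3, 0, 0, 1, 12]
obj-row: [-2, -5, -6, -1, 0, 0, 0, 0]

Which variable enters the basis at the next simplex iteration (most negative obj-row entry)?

Negative obj-row entries: x1: -2, x2: -5, x3: -6, x4: -1.
The most negative is -6 in column x3, so x3 enters.

x3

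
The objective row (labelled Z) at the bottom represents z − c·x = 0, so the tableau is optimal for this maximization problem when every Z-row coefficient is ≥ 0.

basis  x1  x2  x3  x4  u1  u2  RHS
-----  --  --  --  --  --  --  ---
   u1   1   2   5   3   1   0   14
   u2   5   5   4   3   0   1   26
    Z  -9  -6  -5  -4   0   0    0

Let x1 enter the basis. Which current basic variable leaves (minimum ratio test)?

Column x1 entries and ratios — u1: 14/1 = 14; u2: 26/5 = 26/5.
Smallest ratio is 26/5 in the row of u2, so u2 leaves.

u2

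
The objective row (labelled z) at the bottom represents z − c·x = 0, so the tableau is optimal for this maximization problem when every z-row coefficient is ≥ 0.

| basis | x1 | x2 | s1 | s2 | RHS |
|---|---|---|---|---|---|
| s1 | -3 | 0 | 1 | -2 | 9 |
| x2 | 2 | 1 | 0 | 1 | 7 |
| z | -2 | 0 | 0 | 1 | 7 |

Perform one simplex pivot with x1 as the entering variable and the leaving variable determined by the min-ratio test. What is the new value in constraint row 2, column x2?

Ratio test on column x1 — row 1: entry -3 ≤ 0; row 2: 7/2 = 7/2. Minimum is 7/2 at row 2 (x2 leaves); pivot element 2.
Divide row 2 by 2; eliminate column x1 from the other rows.
In the new row 2, the x2 entry is the old entry divided by the pivot: 1/2 = 1/2.

1/2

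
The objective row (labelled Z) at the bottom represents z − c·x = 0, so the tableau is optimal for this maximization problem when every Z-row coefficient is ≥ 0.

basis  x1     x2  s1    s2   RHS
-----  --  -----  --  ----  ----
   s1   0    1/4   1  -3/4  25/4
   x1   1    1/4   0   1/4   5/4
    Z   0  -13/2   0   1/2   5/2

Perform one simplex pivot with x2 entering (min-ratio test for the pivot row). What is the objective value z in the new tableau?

35

Ratio test on column x2 — row 1: (25/4)/(1/4) = 25; row 2: (5/4)/(1/4) = 5. Minimum is 5 at row 2 (x1 leaves); pivot element 1/4.
Pivot on row 2; the Z-row RHS becomes 5/2 − (-13/2)·5 = 35.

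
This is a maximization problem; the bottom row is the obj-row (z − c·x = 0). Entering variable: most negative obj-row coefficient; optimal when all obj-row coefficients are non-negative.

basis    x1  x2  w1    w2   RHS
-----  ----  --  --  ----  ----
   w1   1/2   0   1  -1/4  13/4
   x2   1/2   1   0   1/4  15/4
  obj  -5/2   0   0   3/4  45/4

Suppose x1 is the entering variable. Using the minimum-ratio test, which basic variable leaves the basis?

w1

Column x1 entries and ratios — w1: (13/4)/(1/2) = 13/2; x2: (15/4)/(1/2) = 15/2.
Smallest ratio is 13/2 in the row of w1, so w1 leaves.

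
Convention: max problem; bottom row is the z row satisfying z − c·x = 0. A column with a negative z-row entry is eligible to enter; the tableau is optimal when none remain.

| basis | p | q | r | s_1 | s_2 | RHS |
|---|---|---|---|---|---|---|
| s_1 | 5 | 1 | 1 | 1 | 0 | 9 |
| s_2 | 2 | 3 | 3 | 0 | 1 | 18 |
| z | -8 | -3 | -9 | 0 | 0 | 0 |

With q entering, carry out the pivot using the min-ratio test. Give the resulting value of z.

18

Ratio test on column q — row 1: 9/1 = 9; row 2: 18/3 = 6. Minimum is 6 at row 2 (s_2 leaves); pivot element 3.
Pivot on row 2; the z-row RHS becomes 0 − (-3)·6 = 18.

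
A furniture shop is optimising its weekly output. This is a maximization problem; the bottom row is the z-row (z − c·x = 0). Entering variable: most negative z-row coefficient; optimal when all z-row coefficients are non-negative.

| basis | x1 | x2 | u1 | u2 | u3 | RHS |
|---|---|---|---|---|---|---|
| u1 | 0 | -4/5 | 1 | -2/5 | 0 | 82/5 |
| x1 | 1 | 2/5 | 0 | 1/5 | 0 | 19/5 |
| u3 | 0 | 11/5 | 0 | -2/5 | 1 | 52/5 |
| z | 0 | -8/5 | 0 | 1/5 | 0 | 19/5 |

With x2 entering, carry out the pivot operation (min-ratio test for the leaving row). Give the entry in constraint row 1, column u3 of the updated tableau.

4/11

Ratio test on column x2 — row 1: entry -4/5 ≤ 0; row 2: (19/5)/(2/5) = 19/2; row 3: (52/5)/(11/5) = 52/11. Minimum is 52/11 at row 3 (u3 leaves); pivot element 11/5.
Divide row 3 by 11/5; eliminate column x2 from the other rows.
Row 1 update in column u3: 0 − (-4/5)·(5/11) = 4/11.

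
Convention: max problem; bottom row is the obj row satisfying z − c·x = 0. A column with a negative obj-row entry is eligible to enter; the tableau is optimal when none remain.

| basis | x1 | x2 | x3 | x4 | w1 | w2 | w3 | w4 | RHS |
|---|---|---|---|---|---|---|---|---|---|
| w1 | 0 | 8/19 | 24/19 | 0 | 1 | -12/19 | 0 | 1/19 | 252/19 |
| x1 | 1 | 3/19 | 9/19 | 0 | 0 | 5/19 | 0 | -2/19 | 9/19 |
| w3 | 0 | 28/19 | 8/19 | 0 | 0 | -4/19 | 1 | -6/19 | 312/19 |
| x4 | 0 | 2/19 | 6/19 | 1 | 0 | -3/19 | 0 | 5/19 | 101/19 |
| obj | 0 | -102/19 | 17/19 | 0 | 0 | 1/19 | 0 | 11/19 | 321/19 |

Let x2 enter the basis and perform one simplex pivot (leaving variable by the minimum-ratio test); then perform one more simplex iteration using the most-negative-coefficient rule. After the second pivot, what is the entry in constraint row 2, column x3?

Ratio test on column x2 — row 1: (252/19)/(8/19) = 63/2; row 2: (9/19)/(3/19) = 3; row 3: (312/19)/(28/19) = 78/7; row 4: (101/19)/(2/19) = 101/2. Minimum is 3 at row 2 (x1 leaves); pivot element 3/19.
Divide row 2 by 3/19; eliminate column x2 from the other rows.
Second iteration: most negative obj-row entry is -3 in column w4, so w4 enters.
Ratio test on column w4 — row 1: 12/(1/3) = 36; row 2: entry -2/3 ≤ 0; row 3: 12/(2/3) = 18; row 4: 5/(1/3) = 15. Minimum is 15 at row 4 (x4 leaves); pivot element 1/3.
Divide row 4 by 1/3; eliminate column w4 from the other rows.
After both pivots, the entry at constraint row 2, column x3 is 3.

3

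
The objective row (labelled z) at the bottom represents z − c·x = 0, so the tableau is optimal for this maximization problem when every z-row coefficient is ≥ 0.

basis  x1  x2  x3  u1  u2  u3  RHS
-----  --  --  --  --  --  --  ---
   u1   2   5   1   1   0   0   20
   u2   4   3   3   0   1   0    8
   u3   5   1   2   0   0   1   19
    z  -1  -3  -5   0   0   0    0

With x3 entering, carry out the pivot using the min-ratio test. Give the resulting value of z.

40/3

Ratio test on column x3 — row 1: 20/1 = 20; row 2: 8/3 = 8/3; row 3: 19/2 = 19/2. Minimum is 8/3 at row 2 (u2 leaves); pivot element 3.
Pivot on row 2; the z-row RHS becomes 0 − (-5)·(8/3) = 40/3.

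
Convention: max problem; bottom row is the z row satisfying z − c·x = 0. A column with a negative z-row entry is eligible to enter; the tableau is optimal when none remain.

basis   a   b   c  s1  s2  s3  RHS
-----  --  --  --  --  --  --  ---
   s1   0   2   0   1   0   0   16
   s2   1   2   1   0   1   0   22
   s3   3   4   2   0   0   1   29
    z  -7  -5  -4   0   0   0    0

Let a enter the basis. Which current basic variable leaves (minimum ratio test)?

Column a entries and ratios — s1: 0 ≤ 0, skip; s2: 22/1 = 22; s3: 29/3 = 29/3.
Smallest ratio is 29/3 in the row of s3, so s3 leaves.

s3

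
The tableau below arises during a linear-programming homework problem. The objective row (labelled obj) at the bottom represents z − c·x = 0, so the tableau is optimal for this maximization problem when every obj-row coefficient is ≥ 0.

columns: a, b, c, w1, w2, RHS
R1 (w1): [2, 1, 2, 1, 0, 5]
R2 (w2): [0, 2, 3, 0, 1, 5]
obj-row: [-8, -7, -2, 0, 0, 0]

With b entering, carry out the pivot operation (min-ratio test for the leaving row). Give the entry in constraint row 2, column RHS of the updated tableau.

5/2

Ratio test on column b — row 1: 5/1 = 5; row 2: 5/2 = 5/2. Minimum is 5/2 at row 2 (w2 leaves); pivot element 2.
Divide row 2 by 2; eliminate column b from the other rows.
In the new row 2, the RHS entry is the old entry divided by the pivot: 5/2 = 5/2.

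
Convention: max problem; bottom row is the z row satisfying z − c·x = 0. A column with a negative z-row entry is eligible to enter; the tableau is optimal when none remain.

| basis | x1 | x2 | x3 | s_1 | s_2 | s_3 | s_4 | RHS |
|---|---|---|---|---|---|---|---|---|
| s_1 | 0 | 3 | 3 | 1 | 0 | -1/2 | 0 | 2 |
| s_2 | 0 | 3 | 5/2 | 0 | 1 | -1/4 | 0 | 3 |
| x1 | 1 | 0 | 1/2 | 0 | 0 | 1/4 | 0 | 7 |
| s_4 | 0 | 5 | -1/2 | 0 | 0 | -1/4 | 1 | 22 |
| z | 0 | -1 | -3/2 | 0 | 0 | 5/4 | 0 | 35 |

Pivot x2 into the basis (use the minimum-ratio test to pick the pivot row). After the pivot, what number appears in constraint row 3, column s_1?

Ratio test on column x2 — row 1: 2/3 = 2/3; row 2: 3/3 = 1; row 3: entry 0 ≤ 0; row 4: 22/5 = 22/5. Minimum is 2/3 at row 1 (s_1 leaves); pivot element 3.
Divide row 1 by 3; eliminate column x2 from the other rows.
Row 3 update in column s_1: 0 − 0·(1/3) = 0.

0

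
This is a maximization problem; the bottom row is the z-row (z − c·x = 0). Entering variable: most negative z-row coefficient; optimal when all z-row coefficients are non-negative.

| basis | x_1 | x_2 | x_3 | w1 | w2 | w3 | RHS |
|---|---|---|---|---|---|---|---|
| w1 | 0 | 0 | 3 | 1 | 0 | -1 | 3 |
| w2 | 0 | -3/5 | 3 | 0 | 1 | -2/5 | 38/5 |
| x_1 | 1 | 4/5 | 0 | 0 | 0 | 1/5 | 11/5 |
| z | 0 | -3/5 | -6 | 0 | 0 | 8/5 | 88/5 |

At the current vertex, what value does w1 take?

w1 is basic (row 1); its value is the RHS of that row, 3.

3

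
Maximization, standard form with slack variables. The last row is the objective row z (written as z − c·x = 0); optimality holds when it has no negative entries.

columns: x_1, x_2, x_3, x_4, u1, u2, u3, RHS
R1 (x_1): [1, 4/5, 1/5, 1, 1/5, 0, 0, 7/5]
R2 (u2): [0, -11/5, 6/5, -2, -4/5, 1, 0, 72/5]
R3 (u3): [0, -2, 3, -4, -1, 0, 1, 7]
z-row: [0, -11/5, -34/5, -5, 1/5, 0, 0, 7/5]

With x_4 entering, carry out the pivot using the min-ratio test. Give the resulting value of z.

42/5

Ratio test on column x_4 — row 1: (7/5)/1 = 7/5; row 2: entry -2 ≤ 0; row 3: entry -4 ≤ 0. Minimum is 7/5 at row 1 (x_1 leaves); pivot element 1.
Pivot on row 1; the z-row RHS becomes 7/5 − (-5)·(7/5) = 42/5.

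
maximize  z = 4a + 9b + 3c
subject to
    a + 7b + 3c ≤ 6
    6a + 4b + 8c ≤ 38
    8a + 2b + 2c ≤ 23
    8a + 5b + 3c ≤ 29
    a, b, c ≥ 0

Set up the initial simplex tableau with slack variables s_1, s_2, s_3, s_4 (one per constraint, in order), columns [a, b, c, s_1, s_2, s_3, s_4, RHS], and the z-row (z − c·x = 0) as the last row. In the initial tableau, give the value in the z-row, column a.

-4

The z-row carries the negated objective coefficients: the a entry is -4.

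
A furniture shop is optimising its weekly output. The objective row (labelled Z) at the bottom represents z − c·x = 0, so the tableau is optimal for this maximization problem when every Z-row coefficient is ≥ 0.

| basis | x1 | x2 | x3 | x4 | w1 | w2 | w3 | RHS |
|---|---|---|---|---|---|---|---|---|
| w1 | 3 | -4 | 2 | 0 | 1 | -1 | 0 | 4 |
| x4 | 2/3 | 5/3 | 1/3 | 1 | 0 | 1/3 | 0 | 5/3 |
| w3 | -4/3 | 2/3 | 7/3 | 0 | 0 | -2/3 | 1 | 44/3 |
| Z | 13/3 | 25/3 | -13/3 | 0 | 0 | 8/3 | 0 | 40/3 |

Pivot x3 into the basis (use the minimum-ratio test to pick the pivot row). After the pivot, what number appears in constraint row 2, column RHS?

Ratio test on column x3 — row 1: 4/2 = 2; row 2: (5/3)/(1/3) = 5; row 3: (44/3)/(7/3) = 44/7. Minimum is 2 at row 1 (w1 leaves); pivot element 2.
Divide row 1 by 2; eliminate column x3 from the other rows.
Row 2 update in column RHS: 5/3 − (1/3)·2 = 1.

1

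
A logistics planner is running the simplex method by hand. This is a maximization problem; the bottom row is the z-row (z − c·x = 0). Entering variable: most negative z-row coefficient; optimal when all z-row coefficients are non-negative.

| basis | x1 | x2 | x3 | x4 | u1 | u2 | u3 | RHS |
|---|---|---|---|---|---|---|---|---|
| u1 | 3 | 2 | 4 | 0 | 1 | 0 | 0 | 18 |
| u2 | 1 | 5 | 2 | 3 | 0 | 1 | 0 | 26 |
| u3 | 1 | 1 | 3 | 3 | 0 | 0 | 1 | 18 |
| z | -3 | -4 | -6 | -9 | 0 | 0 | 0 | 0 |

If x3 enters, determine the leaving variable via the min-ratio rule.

Column x3 entries and ratios — u1: 18/4 = 9/2; u2: 26/2 = 13; u3: 18/3 = 6.
Smallest ratio is 9/2 in the row of u1, so u1 leaves.

u1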